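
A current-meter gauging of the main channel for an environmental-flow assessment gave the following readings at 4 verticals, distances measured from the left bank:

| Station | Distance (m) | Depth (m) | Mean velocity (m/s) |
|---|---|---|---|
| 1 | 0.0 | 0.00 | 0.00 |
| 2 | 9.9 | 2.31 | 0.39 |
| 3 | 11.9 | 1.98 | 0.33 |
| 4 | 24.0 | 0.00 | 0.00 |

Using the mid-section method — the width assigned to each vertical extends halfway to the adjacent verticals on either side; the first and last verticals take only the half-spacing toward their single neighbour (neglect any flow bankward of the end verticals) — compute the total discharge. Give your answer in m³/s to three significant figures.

w_2 = (11.9 − 0.0)/2 = 5.95 m; q_2 = 0.39 × 2.31 × 5.95 = 5.360 m³/s
w_3 = (24.0 − 9.9)/2 = 7.05 m; q_3 = 0.33 × 1.98 × 7.05 = 4.606 m³/s
Stations 1, 4 contribute zero (depth or velocity is 0).
Q = Σ qᵢ = 9.967 m³/s

9.97 m³/s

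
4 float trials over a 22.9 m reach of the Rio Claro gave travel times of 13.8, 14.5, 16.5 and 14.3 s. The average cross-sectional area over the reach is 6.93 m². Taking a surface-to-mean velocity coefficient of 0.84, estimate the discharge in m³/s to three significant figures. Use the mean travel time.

9.02 m³/s

t̄ = (13.8 + 14.5 + 16.5 + 14.3) / 4 = 14.775 s
v_surface = L / t̄ = 22.9 / 14.775 = 1.550 m/s
v_mean = 0.84 × 1.550 = 1.302 m/s
Q = A × v_mean = 6.93 × 1.302 = 9.022 m³/s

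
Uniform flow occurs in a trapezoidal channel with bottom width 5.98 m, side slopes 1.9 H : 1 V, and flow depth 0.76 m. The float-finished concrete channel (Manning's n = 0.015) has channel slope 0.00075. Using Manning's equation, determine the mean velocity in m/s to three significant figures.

A = (b + z·y)·y = (5.98 + 1.9×0.76)×0.76 = 5.642 m²
P = b + 2y√(1+z²) = 5.98 + 2×0.76×√(1+1.9²) = 9.244 m
R = A/P = 5.642/9.244 = 0.6104 m
Q = (1/n)·A·R^(2/3)·S^(1/2) = (1/0.015) × 5.642 × 0.6104^(2/3) × 0.00075^(1/2) = 7.413 m³/s
V = Q/A = 7.413/5.642 = 1.314 m/s

1.31 m/s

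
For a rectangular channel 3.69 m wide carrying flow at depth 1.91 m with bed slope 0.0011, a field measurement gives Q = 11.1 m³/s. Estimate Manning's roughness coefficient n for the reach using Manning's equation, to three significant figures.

0.0202

A = b·y = 3.69 × 1.91 = 7.048 m²
P = b + 2y = 3.69 + 2×1.91 = 7.510 m
R = A/P = 7.048/7.510 = 0.9385 m
n = (1/Q)·A·R^(2/3)·S^(1/2) = (1/11.1) × 7.048 × 0.9585 × 0.03317 = 0.02019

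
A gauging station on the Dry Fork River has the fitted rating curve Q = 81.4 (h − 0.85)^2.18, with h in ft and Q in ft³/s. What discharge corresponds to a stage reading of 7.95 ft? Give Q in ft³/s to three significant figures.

5840 ft³/s

Q = 81.4 × (7.95 − 0.85)^2.18 = 81.4 × 7.1^2.18 = 5839 ft³/s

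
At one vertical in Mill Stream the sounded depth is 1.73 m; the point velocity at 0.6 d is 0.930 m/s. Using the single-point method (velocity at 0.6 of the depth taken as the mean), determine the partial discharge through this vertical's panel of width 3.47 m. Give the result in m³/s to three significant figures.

v̄ = v₀.₆ = 0.930 m/s
q = v̄ × d × w = 0.9300 × 1.73 × 3.47 = 5.583 m³/s

5.58 m³/s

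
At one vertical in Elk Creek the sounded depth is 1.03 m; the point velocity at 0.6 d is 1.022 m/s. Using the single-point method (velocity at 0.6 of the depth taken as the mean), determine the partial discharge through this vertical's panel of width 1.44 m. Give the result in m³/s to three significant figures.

v̄ = v₀.₆ = 1.022 m/s
q = v̄ × d × w = 1.022 × 1.03 × 1.44 = 1.516 m³/s

1.52 m³/s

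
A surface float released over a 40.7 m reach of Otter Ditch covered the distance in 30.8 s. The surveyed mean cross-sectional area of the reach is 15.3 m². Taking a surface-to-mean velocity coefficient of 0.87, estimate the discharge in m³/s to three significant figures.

v_surface = L / t̄ = 40.7 / 30.8 = 1.321 m/s
v_mean = 0.87 × 1.321 = 1.150 m/s
Q = A × v_mean = 15.3 × 1.150 = 17.59 m³/s

17.6 m³/s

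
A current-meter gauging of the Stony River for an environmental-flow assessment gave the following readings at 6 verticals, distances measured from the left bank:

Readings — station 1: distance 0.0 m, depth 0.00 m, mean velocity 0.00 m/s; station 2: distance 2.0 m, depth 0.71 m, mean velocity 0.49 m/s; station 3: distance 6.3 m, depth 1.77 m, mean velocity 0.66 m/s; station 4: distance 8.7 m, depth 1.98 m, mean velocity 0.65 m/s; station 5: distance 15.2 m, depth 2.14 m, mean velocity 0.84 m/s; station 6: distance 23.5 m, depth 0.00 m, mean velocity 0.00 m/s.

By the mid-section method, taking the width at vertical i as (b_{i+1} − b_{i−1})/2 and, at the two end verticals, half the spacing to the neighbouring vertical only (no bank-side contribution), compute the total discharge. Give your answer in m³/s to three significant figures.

24.0 m³/s

w_2 = (6.3 − 0.0)/2 = 3.15 m; q_2 = 0.49 × 0.71 × 3.15 = 1.096 m³/s
w_3 = (8.7 − 2.0)/2 = 3.35 m; q_3 = 0.66 × 1.77 × 3.35 = 3.913 m³/s
w_4 = (15.2 − 6.3)/2 = 4.45 m; q_4 = 0.65 × 1.98 × 4.45 = 5.727 m³/s
w_5 = (23.5 − 8.7)/2 = 7.4 m; q_5 = 0.84 × 2.14 × 7.4 = 13.30 m³/s
Stations 1, 6 contribute zero (depth or velocity is 0).
Q = Σ qᵢ = 24.04 m³/s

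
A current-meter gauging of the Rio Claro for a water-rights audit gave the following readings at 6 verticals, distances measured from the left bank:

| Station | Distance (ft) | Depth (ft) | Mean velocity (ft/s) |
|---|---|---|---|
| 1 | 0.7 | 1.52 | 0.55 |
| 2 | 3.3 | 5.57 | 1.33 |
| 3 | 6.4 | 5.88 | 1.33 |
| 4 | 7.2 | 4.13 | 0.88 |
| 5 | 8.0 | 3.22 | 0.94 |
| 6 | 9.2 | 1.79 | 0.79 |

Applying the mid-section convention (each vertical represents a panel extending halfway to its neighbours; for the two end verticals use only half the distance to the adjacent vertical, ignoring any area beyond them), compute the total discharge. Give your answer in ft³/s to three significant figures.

w_1 = (3.3 − 0.7)/2 = 1.3 ft; q_1 = 0.55 × 1.52 × 1.3 = 1.087 ft³/s
w_2 = (6.4 − 0.7)/2 = 2.85 ft; q_2 = 1.33 × 5.57 × 2.85 = 21.11 ft³/s
w_3 = (7.2 − 3.3)/2 = 1.95 ft; q_3 = 1.33 × 5.88 × 1.95 = 15.25 ft³/s
w_4 = (8.0 − 6.4)/2 = 0.8 ft; q_4 = 0.88 × 4.13 × 0.8 = 2.908 ft³/s
w_5 = (9.2 − 7.2)/2 = 1 ft; q_5 = 0.94 × 3.22 × 1 = 3.027 ft³/s
w_6 = (9.2 − 8.0)/2 = 0.6 ft; q_6 = 0.79 × 1.79 × 0.6 = 0.8485 ft³/s
Q = Σ qᵢ = 44.23 ft³/s

44.2 ft³/s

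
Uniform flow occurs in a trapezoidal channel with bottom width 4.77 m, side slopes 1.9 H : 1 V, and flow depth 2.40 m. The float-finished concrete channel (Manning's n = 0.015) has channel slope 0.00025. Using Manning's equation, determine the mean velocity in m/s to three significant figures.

1.37 m/s

A = (b + z·y)·y = (4.77 + 1.9×2.40)×2.40 = 22.39 m²
P = b + 2y√(1+z²) = 4.77 + 2×2.40×√(1+1.9²) = 15.08 m
R = A/P = 22.39/15.08 = 1.485 m
Q = (1/n)·A·R^(2/3)·S^(1/2) = (1/0.015) × 22.39 × 1.485^(2/3) × 0.00025^(1/2) = 30.73 m³/s
V = Q/A = 30.73/22.39 = 1.372 m/s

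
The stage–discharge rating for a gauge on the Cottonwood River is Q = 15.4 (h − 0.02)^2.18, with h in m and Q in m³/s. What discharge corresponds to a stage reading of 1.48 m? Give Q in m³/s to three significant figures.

35.1 m³/s

Q = 15.4 × (1.48 − 0.02)^2.18 = 15.4 × 1.46^2.18 = 35.14 m³/s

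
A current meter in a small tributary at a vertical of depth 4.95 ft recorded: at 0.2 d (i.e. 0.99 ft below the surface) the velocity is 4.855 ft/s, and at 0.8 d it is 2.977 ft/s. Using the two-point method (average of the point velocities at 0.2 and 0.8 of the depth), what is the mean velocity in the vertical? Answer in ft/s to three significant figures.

3.92 ft/s

v̄ = (4.855 + 2.977) / 2 = 3.916 ft/s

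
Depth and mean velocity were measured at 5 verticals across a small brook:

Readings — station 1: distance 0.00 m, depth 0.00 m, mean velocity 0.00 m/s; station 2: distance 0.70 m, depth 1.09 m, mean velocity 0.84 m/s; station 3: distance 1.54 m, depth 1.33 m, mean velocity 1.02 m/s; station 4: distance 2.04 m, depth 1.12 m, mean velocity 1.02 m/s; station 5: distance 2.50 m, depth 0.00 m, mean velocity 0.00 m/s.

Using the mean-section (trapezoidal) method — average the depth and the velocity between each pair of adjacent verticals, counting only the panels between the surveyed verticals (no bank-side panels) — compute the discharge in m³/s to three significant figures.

1.86 m³/s

Panel 1-2: Δb = 0.7 m, d̄ = (0.00+1.09)/2 = 0.545, v̄ = (0.00+0.84)/2 = 0.42 → q = 0.7×0.545×0.42 = 0.1602 m³/s
Panel 2-3: Δb = 0.84 m, d̄ = (1.09+1.33)/2 = 1.21, v̄ = (0.84+1.02)/2 = 0.93 → q = 0.84×1.21×0.93 = 0.9453 m³/s
Panel 3-4: Δb = 0.5 m, d̄ = (1.33+1.12)/2 = 1.225, v̄ = (1.02+1.02)/2 = 1.02 → q = 0.5×1.225×1.02 = 0.6248 m³/s
Panel 4-5: Δb = 0.46 m, d̄ = (1.12+0.00)/2 = 0.56, v̄ = (1.02+0.00)/2 = 0.51 → q = 0.46×0.56×0.51 = 0.1314 m³/s
Q = Σ q = 1.862 m³/s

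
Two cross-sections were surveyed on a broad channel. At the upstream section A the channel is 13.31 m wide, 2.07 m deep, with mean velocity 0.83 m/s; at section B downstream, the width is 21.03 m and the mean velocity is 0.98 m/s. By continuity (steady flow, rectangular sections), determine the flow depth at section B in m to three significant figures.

1.11 m

Q = A₁V₁ = (13.31×2.07) × 0.83 = 22.87 m³/s
d₂ = Q/(b₂ V₂) = 22.87/(21.03×0.98) = 1.110 m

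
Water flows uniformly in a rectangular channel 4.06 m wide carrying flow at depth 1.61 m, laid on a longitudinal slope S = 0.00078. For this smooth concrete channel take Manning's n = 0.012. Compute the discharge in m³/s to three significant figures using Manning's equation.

14.2 m³/s

A = b·y = 4.06 × 1.61 = 6.537 m²
P = b + 2y = 4.06 + 2×1.61 = 7.280 m
R = A/P = 6.537/7.280 = 0.8979 m
Q = (1/n)·A·R^(2/3)·S^(1/2) = (1/0.012) × 6.537 × 0.8979^(2/3) × 0.00078^(1/2) = 14.16 m³/s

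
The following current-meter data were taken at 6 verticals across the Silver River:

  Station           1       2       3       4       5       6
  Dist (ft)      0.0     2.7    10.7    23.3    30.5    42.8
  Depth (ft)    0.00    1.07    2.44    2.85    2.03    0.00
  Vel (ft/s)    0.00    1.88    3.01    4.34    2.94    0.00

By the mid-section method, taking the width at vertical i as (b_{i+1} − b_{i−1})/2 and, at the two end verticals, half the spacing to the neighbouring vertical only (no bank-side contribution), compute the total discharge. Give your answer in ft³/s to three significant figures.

267 ft³/s

w_2 = (10.7 − 0.0)/2 = 5.35 ft; q_2 = 1.88 × 1.07 × 5.35 = 10.76 ft³/s
w_3 = (23.3 − 2.7)/2 = 10.3 ft; q_3 = 3.01 × 2.44 × 10.3 = 75.65 ft³/s
w_4 = (30.5 − 10.7)/2 = 9.9 ft; q_4 = 4.34 × 2.85 × 9.9 = 122.5 ft³/s
w_5 = (42.8 − 23.3)/2 = 9.75 ft; q_5 = 2.94 × 2.03 × 9.75 = 58.19 ft³/s
Stations 1, 6 contribute zero (depth or velocity is 0).
Q = Σ qᵢ = 267.1 ft³/s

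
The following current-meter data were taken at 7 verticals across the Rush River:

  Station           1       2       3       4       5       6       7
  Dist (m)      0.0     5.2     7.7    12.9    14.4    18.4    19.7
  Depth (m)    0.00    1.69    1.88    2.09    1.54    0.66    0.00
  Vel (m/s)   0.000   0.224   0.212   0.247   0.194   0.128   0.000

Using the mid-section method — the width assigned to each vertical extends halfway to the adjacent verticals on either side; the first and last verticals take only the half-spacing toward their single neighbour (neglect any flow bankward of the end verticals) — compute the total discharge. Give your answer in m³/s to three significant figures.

w_2 = (7.7 − 0.0)/2 = 3.85 m; q_2 = 0.224 × 1.69 × 3.85 = 1.457 m³/s
w_3 = (12.9 − 5.2)/2 = 3.85 m; q_3 = 0.212 × 1.88 × 3.85 = 1.534 m³/s
w_4 = (14.4 − 7.7)/2 = 3.35 m; q_4 = 0.247 × 2.09 × 3.35 = 1.729 m³/s
w_5 = (18.4 − 12.9)/2 = 2.75 m; q_5 = 0.194 × 1.54 × 2.75 = 0.8216 m³/s
w_6 = (19.7 − 14.4)/2 = 2.65 m; q_6 = 0.128 × 0.66 × 2.65 = 0.2239 m³/s
Stations 1, 7 contribute zero (depth or velocity is 0).
Q = Σ qᵢ = 5.767 m³/s

5.77 m³/s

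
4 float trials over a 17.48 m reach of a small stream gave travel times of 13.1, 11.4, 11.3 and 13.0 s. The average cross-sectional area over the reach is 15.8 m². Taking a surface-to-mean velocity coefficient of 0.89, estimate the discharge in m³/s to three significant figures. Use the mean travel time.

t̄ = (13.1 + 11.4 + 11.3 + 13.0) / 4 = 12.2 s
v_surface = L / t̄ = 17.48 / 12.2 = 1.433 m/s
v_mean = 0.89 × 1.433 = 1.275 m/s
Q = A × v_mean = 15.8 × 1.275 = 20.15 m³/s

20.1 m³/s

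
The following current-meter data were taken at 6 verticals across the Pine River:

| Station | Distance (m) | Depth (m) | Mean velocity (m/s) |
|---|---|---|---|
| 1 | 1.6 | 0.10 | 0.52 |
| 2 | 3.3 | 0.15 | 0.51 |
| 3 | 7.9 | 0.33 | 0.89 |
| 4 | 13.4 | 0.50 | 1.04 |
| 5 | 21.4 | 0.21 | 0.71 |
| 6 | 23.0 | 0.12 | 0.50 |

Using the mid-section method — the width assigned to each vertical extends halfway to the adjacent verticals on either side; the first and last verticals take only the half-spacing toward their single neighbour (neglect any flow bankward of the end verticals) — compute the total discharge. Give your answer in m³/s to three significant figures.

w_1 = (3.3 − 1.6)/2 = 0.85 m; q_1 = 0.52 × 0.10 × 0.85 = 0.04420 m³/s
w_2 = (7.9 − 1.6)/2 = 3.15 m; q_2 = 0.51 × 0.15 × 3.15 = 0.2410 m³/s
w_3 = (13.4 − 3.3)/2 = 5.05 m; q_3 = 0.89 × 0.33 × 5.05 = 1.483 m³/s
w_4 = (21.4 − 7.9)/2 = 6.75 m; q_4 = 1.04 × 0.50 × 6.75 = 3.510 m³/s
w_5 = (23.0 − 13.4)/2 = 4.8 m; q_5 = 0.71 × 0.21 × 4.8 = 0.7157 m³/s
w_6 = (23.0 − 21.4)/2 = 0.8 m; q_6 = 0.50 × 0.12 × 0.8 = 0.04800 m³/s
Q = Σ qᵢ = 6.042 m³/s

6.04 m³/s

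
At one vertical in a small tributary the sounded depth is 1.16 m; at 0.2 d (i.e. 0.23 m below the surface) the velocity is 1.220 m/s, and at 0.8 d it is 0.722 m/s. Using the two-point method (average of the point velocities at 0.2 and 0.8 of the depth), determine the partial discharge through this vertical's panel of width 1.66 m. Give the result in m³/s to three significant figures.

1.87 m³/s

v̄ = (1.220 + 0.722) / 2 = 0.9710 m/s
q = v̄ × d × w = 0.9710 × 1.16 × 1.66 = 1.870 m³/s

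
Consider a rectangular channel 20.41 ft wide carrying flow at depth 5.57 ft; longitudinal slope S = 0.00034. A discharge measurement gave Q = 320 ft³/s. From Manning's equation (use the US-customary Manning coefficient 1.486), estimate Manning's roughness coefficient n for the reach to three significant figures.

A = b·y = 20.41 × 5.57 = 113.7 ft²
P = b + 2y = 20.41 + 2×5.57 = 31.55 ft
R = A/P = 113.7/31.55 = 3.603 ft
n = (1.486/Q)·A·R^(2/3)·S^(1/2) = (1.486/320) × 113.7 × 2.350 × 0.01844 = 0.02288

0.0229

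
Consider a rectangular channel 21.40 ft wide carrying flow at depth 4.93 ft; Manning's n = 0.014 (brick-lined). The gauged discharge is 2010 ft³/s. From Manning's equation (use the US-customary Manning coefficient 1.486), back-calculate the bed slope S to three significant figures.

0.00636

A = b·y = 21.40 × 4.93 = 105.5 ft²
P = b + 2y = 21.40 + 2×4.93 = 31.26 ft
R = A/P = 105.5/31.26 = 3.375 ft
S = (Q·n / (1.486·A·R^(2/3)))² = (2010×0.014 / (1.486×105.5×2.250))² = 0.006364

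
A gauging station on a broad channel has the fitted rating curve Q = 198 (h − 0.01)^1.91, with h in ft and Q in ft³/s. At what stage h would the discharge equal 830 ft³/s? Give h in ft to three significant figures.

h − h₀ = (Q/C)^(1/b) = (830/198)^(1/1.91) = 2.118 ft
h = 0.01 + 2.118 = 2.128 ft

2.13 ft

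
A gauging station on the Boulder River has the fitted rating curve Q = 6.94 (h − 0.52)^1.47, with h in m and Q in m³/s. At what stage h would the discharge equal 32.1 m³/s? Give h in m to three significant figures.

3.35 m

h − h₀ = (Q/C)^(1/b) = (32.1/6.94)^(1/1.47) = 2.835 m
h = 0.52 + 2.835 = 3.355 m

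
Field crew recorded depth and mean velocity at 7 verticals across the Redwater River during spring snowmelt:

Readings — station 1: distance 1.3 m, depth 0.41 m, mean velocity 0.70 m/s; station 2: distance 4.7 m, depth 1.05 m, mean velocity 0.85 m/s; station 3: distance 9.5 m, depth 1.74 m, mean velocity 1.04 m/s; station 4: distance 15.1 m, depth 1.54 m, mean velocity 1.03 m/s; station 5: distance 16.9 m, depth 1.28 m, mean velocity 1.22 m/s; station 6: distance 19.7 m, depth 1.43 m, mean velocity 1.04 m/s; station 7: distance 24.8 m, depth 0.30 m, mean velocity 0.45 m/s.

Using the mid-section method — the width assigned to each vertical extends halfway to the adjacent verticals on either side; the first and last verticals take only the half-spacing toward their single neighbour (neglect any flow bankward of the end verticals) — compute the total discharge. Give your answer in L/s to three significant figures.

29200 L/s

w_1 = (4.7 − 1.3)/2 = 1.7 m; q_1 = 0.70 × 0.41 × 1.7 = 0.4879 m³/s
w_2 = (9.5 − 1.3)/2 = 4.1 m; q_2 = 0.85 × 1.05 × 4.1 = 3.659 m³/s
w_3 = (15.1 − 4.7)/2 = 5.2 m; q_3 = 1.04 × 1.74 × 5.2 = 9.410 m³/s
w_4 = (16.9 − 9.5)/2 = 3.7 m; q_4 = 1.03 × 1.54 × 3.7 = 5.869 m³/s
w_5 = (19.7 − 15.1)/2 = 2.3 m; q_5 = 1.22 × 1.28 × 2.3 = 3.592 m³/s
w_6 = (24.8 − 16.9)/2 = 3.95 m; q_6 = 1.04 × 1.43 × 3.95 = 5.874 m³/s
w_7 = (24.8 − 19.7)/2 = 2.55 m; q_7 = 0.45 × 0.30 × 2.55 = 0.3443 m³/s
Q = Σ qᵢ = 29.24 m³/s
= 29.24 × 1000 = 29240 L/s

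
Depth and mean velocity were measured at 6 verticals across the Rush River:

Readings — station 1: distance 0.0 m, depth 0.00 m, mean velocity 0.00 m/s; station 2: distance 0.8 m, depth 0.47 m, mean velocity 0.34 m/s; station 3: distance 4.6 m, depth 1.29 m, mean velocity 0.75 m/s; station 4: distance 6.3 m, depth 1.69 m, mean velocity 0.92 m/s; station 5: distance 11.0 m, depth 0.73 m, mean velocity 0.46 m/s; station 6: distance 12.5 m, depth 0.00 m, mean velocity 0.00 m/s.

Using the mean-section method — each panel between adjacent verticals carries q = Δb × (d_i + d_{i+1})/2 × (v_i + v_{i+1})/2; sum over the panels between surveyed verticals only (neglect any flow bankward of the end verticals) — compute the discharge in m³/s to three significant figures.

Panel 1-2: Δb = 0.8 m, d̄ = (0.00+0.47)/2 = 0.235, v̄ = (0.00+0.34)/2 = 0.17 → q = 0.8×0.235×0.17 = 0.03196 m³/s
Panel 2-3: Δb = 3.8 m, d̄ = (0.47+1.29)/2 = 0.88, v̄ = (0.34+0.75)/2 = 0.545 → q = 3.8×0.88×0.545 = 1.822 m³/s
Panel 3-4: Δb = 1.7 m, d̄ = (1.29+1.69)/2 = 1.49, v̄ = (0.75+0.92)/2 = 0.835 → q = 1.7×1.49×0.835 = 2.115 m³/s
Panel 4-5: Δb = 4.7 m, d̄ = (1.69+0.73)/2 = 1.21, v̄ = (0.92+0.46)/2 = 0.69 → q = 4.7×1.21×0.69 = 3.924 m³/s
Panel 5-6: Δb = 1.5 m, d̄ = (0.73+0.00)/2 = 0.365, v̄ = (0.46+0.00)/2 = 0.23 → q = 1.5×0.365×0.23 = 0.1259 m³/s
Q = Σ q = 8.019 m³/s

8.02 m³/s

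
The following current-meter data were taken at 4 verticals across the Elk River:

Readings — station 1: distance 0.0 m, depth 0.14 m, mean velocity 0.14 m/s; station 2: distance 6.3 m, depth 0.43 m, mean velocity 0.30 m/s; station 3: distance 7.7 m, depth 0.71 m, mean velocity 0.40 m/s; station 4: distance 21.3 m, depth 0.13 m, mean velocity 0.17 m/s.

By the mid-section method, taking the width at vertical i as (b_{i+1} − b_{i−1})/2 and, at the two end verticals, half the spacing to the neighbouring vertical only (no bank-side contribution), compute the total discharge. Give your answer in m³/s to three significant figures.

2.84 m³/s

w_1 = (6.3 − 0.0)/2 = 3.15 m; q_1 = 0.14 × 0.14 × 3.15 = 0.06174 m³/s
w_2 = (7.7 − 0.0)/2 = 3.85 m; q_2 = 0.30 × 0.43 × 3.85 = 0.4967 m³/s
w_3 = (21.3 − 6.3)/2 = 7.5 m; q_3 = 0.40 × 0.71 × 7.5 = 2.130 m³/s
w_4 = (21.3 − 7.7)/2 = 6.8 m; q_4 = 0.17 × 0.13 × 6.8 = 0.1503 m³/s
Q = Σ qᵢ = 2.839 m³/s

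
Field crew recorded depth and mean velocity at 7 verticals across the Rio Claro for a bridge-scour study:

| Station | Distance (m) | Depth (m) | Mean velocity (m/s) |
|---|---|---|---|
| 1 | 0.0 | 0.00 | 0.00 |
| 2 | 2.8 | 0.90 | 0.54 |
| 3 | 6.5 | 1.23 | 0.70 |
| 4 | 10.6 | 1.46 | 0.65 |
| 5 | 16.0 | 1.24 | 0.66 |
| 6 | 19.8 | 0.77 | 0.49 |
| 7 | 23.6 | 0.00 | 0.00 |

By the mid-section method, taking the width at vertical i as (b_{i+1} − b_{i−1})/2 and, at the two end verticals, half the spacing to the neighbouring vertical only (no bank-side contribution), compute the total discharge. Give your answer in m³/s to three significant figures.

14.6 m³/s

w_2 = (6.5 − 0.0)/2 = 3.25 m; q_2 = 0.54 × 0.90 × 3.25 = 1.580 m³/s
w_3 = (10.6 − 2.8)/2 = 3.9 m; q_3 = 0.70 × 1.23 × 3.9 = 3.358 m³/s
w_4 = (16.0 − 6.5)/2 = 4.75 m; q_4 = 0.65 × 1.46 × 4.75 = 4.508 m³/s
w_5 = (19.8 − 10.6)/2 = 4.6 m; q_5 = 0.66 × 1.24 × 4.6 = 3.765 m³/s
w_6 = (23.6 − 16.0)/2 = 3.8 m; q_6 = 0.49 × 0.77 × 3.8 = 1.434 m³/s
Stations 1, 7 contribute zero (depth or velocity is 0).
Q = Σ qᵢ = 14.64 m³/s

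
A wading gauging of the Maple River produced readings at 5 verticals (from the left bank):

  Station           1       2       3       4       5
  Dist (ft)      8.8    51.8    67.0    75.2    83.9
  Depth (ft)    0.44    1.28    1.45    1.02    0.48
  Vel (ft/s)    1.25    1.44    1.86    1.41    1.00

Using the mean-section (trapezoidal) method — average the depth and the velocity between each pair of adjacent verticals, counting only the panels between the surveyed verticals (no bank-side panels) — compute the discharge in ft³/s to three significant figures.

108 ft³/s

Panel 1-2: Δb = 43 ft, d̄ = (0.44+1.28)/2 = 0.86, v̄ = (1.25+1.44)/2 = 1.345 → q = 43×0.86×1.345 = 49.74 ft³/s
Panel 2-3: Δb = 15.2 ft, d̄ = (1.28+1.45)/2 = 1.365, v̄ = (1.44+1.86)/2 = 1.65 → q = 15.2×1.365×1.65 = 34.23 ft³/s
Panel 3-4: Δb = 8.2 ft, d̄ = (1.45+1.02)/2 = 1.235, v̄ = (1.86+1.41)/2 = 1.635 → q = 8.2×1.235×1.635 = 16.56 ft³/s
Panel 4-5: Δb = 8.7 ft, d̄ = (1.02+0.48)/2 = 0.75, v̄ = (1.41+1.00)/2 = 1.205 → q = 8.7×0.75×1.205 = 7.863 ft³/s
Q = Σ q = 108.4 ft³/s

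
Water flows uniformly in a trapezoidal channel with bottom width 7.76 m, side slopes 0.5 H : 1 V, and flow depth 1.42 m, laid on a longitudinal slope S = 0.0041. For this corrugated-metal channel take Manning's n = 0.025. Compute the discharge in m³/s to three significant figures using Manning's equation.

32.8 m³/s

A = (b + z·y)·y = (7.76 + 0.5×1.42)×1.42 = 12.03 m²
P = b + 2y√(1+z²) = 7.76 + 2×1.42×√(1+0.5²) = 10.94 m
R = A/P = 12.03/10.94 = 1.100 m
Q = (1/n)·A·R^(2/3)·S^(1/2) = (1/0.025) × 12.03 × 1.100^(2/3) × 0.0041^(1/2) = 32.82 m³/s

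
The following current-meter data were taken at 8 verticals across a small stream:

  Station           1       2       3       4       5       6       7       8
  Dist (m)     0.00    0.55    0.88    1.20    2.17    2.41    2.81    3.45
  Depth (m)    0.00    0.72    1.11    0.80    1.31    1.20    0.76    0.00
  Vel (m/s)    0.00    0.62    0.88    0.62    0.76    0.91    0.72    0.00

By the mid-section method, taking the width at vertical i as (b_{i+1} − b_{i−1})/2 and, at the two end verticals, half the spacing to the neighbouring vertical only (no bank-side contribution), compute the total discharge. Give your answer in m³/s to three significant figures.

2.07 m³/s

w_2 = (0.88 − 0.00)/2 = 0.44 m; q_2 = 0.62 × 0.72 × 0.44 = 0.1964 m³/s
w_3 = (1.20 − 0.55)/2 = 0.325 m; q_3 = 0.88 × 1.11 × 0.325 = 0.3175 m³/s
w_4 = (2.17 − 0.88)/2 = 0.645 m; q_4 = 0.62 × 0.80 × 0.645 = 0.3199 m³/s
w_5 = (2.41 − 1.20)/2 = 0.605 m; q_5 = 0.76 × 1.31 × 0.605 = 0.6023 m³/s
w_6 = (2.81 − 2.17)/2 = 0.32 m; q_6 = 0.91 × 1.20 × 0.32 = 0.3494 m³/s
w_7 = (3.45 − 2.41)/2 = 0.52 m; q_7 = 0.72 × 0.76 × 0.52 = 0.2845 m³/s
Stations 1, 8 contribute zero (depth or velocity is 0).
Q = Σ qᵢ = 2.070 m³/s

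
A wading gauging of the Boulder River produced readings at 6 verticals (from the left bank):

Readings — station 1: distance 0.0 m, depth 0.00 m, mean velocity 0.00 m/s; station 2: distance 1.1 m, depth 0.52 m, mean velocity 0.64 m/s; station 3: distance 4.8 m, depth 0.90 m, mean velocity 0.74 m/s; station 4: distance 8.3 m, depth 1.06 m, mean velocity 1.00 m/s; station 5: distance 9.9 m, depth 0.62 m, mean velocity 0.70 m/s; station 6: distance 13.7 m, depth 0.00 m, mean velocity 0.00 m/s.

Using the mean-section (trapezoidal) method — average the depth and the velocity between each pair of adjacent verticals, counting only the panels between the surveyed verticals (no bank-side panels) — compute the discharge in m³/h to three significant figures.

Panel 1-2: Δb = 1.1 m, d̄ = (0.00+0.52)/2 = 0.26, v̄ = (0.00+0.64)/2 = 0.32 → q = 1.1×0.26×0.32 = 0.09152 m³/s
Panel 2-3: Δb = 3.7 m, d̄ = (0.52+0.90)/2 = 0.71, v̄ = (0.64+0.74)/2 = 0.69 → q = 3.7×0.71×0.69 = 1.813 m³/s
Panel 3-4: Δb = 3.5 m, d̄ = (0.90+1.06)/2 = 0.98, v̄ = (0.74+1.00)/2 = 0.87 → q = 3.5×0.98×0.87 = 2.984 m³/s
Panel 4-5: Δb = 1.6 m, d̄ = (1.06+0.62)/2 = 0.84, v̄ = (1.00+0.70)/2 = 0.85 → q = 1.6×0.84×0.85 = 1.142 m³/s
Panel 5-6: Δb = 3.8 m, d̄ = (0.62+0.00)/2 = 0.31, v̄ = (0.70+0.00)/2 = 0.35 → q = 3.8×0.31×0.35 = 0.4123 m³/s
Q = Σ q = 6.443 m³/s
= 6.443 × 3600 = 23190 m³/h

23200 m³/h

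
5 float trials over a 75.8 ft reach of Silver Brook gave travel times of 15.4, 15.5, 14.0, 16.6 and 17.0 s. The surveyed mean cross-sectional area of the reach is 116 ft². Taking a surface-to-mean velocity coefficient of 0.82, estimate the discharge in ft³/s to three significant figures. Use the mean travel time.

t̄ = (15.4 + 15.5 + 14.0 + 16.6 + 17.0) / 5 = 15.7 s
v_surface = L / t̄ = 75.8 / 15.7 = 4.828 ft/s
v_mean = 0.82 × 4.828 = 3.959 ft/s
Q = A × v_mean = 116 × 3.959 = 459.2 ft³/s

459 ft³/s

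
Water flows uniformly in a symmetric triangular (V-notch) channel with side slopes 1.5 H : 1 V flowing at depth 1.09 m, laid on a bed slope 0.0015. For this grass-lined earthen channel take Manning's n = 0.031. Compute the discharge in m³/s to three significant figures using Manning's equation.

A = z·y² = 1.5×1.09² = 1.782 m²
P = 2y√(1+z²) = 2×1.09×√(1+1.5²) = 3.930 m
R = A/P = 1.782/3.930 = 0.4535 m
Q = (1/n)·A·R^(2/3)·S^(1/2) = (1/0.031) × 1.782 × 0.4535^(2/3) × 0.0015^(1/2) = 1.314 m³/s

1.31 m³/s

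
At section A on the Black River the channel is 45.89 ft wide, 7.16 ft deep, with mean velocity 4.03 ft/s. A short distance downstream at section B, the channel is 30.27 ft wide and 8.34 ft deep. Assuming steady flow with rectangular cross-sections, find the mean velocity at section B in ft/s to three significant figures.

Q = A₁V₁ = (45.89×7.16) × 4.03 = 1324 ft³/s
A₂ = 30.27 × 8.34 = 252.5 ft²
V₂ = Q/A₂ = 1324/252.5 = 5.245 ft/s

5.25 ft/s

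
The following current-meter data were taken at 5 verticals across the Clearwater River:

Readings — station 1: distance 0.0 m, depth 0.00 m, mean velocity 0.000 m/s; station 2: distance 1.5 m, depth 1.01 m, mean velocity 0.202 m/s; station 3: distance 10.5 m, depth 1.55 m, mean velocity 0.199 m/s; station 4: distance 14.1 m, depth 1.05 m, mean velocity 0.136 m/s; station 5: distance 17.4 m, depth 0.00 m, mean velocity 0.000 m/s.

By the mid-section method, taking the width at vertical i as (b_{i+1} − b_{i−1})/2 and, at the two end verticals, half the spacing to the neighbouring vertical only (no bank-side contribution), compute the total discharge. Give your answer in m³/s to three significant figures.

w_2 = (10.5 − 0.0)/2 = 5.25 m; q_2 = 0.202 × 1.01 × 5.25 = 1.071 m³/s
w_3 = (14.1 − 1.5)/2 = 6.3 m; q_3 = 0.199 × 1.55 × 6.3 = 1.943 m³/s
w_4 = (17.4 − 10.5)/2 = 3.45 m; q_4 = 0.136 × 1.05 × 3.45 = 0.4927 m³/s
Stations 1, 5 contribute zero (depth or velocity is 0).
Q = Σ qᵢ = 3.507 m³/s

3.51 m³/s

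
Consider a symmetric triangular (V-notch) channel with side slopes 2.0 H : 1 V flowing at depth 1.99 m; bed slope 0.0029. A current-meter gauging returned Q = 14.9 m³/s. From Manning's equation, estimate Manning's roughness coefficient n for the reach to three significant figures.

A = z·y² = 2.0×1.99² = 7.920 m²
P = 2y√(1+z²) = 2×1.99×√(1+2.0²) = 8.900 m
R = A/P = 7.920/8.900 = 0.8900 m
n = (1/Q)·A·R^(2/3)·S^(1/2) = (1/14.9) × 7.920 × 0.9252 × 0.05385 = 0.02648

0.0265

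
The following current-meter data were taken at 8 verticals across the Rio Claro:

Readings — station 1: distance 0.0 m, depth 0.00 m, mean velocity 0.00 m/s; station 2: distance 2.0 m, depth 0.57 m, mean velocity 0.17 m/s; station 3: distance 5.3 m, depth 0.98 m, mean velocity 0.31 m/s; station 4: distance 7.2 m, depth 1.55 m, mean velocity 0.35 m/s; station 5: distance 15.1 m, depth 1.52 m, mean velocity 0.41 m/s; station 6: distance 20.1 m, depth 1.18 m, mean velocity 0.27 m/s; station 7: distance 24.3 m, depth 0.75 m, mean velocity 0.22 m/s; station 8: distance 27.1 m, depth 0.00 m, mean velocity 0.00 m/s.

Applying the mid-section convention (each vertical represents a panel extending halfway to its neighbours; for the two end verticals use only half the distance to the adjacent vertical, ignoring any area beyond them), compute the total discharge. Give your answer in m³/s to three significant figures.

w_2 = (5.3 − 0.0)/2 = 2.65 m; q_2 = 0.17 × 0.57 × 2.65 = 0.2568 m³/s
w_3 = (7.2 − 2.0)/2 = 2.6 m; q_3 = 0.31 × 0.98 × 2.6 = 0.7899 m³/s
w_4 = (15.1 − 5.3)/2 = 4.9 m; q_4 = 0.35 × 1.55 × 4.9 = 2.658 m³/s
w_5 = (20.1 − 7.2)/2 = 6.45 m; q_5 = 0.41 × 1.52 × 6.45 = 4.020 m³/s
w_6 = (24.3 − 15.1)/2 = 4.6 m; q_6 = 0.27 × 1.18 × 4.6 = 1.466 m³/s
w_7 = (27.1 − 20.1)/2 = 3.5 m; q_7 = 0.22 × 0.75 × 3.5 = 0.5775 m³/s
Stations 1, 8 contribute zero (depth or velocity is 0).
Q = Σ qᵢ = 9.768 m³/s

9.77 m³/s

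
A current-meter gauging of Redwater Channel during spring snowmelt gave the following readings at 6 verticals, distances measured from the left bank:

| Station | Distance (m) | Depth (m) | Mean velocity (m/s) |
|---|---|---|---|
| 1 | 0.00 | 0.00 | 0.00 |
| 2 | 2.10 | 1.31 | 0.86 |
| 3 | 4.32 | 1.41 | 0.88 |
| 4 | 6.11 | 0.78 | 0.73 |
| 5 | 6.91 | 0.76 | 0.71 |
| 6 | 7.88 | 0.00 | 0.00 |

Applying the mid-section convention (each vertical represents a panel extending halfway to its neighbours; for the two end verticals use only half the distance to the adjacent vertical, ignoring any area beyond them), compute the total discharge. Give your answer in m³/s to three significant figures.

w_2 = (4.32 − 0.00)/2 = 2.16 m; q_2 = 0.86 × 1.31 × 2.16 = 2.433 m³/s
w_3 = (6.11 − 2.10)/2 = 2.005 m; q_3 = 0.88 × 1.41 × 2.005 = 2.488 m³/s
w_4 = (6.91 − 4.32)/2 = 1.295 m; q_4 = 0.73 × 0.78 × 1.295 = 0.7374 m³/s
w_5 = (7.88 − 6.11)/2 = 0.885 m; q_5 = 0.71 × 0.76 × 0.885 = 0.4775 m³/s
Stations 1, 6 contribute zero (depth or velocity is 0).
Q = Σ qᵢ = 6.136 m³/s

6.14 m³/s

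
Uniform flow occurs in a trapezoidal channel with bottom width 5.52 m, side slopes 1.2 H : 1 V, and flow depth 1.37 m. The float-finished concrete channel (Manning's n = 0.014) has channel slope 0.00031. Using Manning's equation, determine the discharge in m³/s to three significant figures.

12.4 m³/s

A = (b + z·y)·y = (5.52 + 1.2×1.37)×1.37 = 9.815 m²
P = b + 2y√(1+z²) = 5.52 + 2×1.37×√(1+1.2²) = 9.800 m
R = A/P = 9.815/9.800 = 1.001 m
Q = (1/n)·A·R^(2/3)·S^(1/2) = (1/0.014) × 9.815 × 1.001^(2/3) × 0.00031^(1/2) = 12.36 m³/s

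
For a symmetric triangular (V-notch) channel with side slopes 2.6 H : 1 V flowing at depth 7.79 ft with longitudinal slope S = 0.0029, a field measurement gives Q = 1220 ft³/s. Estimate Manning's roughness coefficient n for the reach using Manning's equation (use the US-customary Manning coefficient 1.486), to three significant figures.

0.0245

A = z·y² = 2.6×7.79² = 157.8 ft²
P = 2y√(1+z²) = 2×7.79×√(1+2.6²) = 43.40 ft
R = A/P = 157.8/43.40 = 3.635 ft
n = (1.486/Q)·A·R^(2/3)·S^(1/2) = (1.486/1220) × 157.8 × 2.364 × 0.05385 = 0.02447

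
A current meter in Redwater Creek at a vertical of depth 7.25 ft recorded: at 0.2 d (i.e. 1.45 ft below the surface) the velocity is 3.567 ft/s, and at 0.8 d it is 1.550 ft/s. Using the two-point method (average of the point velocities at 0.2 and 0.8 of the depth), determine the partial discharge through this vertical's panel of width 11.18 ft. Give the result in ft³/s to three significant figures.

v̄ = (3.567 + 1.550) / 2 = 2.559 ft/s
q = v̄ × d × w = 2.559 × 7.25 × 11.18 = 207.4 ft³/s

207 ft³/s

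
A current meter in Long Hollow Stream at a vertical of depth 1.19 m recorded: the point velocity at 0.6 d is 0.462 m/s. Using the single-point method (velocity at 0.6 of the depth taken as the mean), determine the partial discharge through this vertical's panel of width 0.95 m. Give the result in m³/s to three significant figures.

v̄ = v₀.₆ = 0.462 m/s
q = v̄ × d × w = 0.4620 × 1.19 × 0.95 = 0.5223 m³/s

0.522 m³/s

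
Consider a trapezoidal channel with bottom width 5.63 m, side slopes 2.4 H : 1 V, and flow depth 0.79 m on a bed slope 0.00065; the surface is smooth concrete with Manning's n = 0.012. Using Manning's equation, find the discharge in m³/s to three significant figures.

A = (b + z·y)·y = (5.63 + 2.4×0.79)×0.79 = 5.946 m²
P = b + 2y√(1+z²) = 5.63 + 2×0.79×√(1+2.4²) = 9.738 m
R = A/P = 5.946/9.738 = 0.6106 m
Q = (1/n)·A·R^(2/3)·S^(1/2) = (1/0.012) × 5.946 × 0.6106^(2/3) × 0.00065^(1/2) = 9.091 m³/s

9.09 m³/s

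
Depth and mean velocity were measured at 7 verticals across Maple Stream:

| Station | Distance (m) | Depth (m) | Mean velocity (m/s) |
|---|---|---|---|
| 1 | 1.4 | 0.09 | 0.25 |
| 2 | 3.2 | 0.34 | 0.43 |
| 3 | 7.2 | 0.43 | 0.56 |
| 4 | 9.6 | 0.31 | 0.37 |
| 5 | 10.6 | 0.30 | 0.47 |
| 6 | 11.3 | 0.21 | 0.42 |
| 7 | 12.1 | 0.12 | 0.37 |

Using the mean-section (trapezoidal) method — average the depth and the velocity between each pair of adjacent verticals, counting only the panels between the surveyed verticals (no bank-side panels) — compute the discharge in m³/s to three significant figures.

Panel 1-2: Δb = 1.8 m, d̄ = (0.09+0.34)/2 = 0.215, v̄ = (0.25+0.43)/2 = 0.34 → q = 1.8×0.215×0.34 = 0.1316 m³/s
Panel 2-3: Δb = 4 m, d̄ = (0.34+0.43)/2 = 0.385, v̄ = (0.43+0.56)/2 = 0.495 → q = 4×0.385×0.495 = 0.7623 m³/s
Panel 3-4: Δb = 2.4 m, d̄ = (0.43+0.31)/2 = 0.37, v̄ = (0.56+0.37)/2 = 0.465 → q = 2.4×0.37×0.465 = 0.4129 m³/s
Panel 4-5: Δb = 1 m, d̄ = (0.31+0.30)/2 = 0.305, v̄ = (0.37+0.47)/2 = 0.42 → q = 1×0.305×0.42 = 0.1281 m³/s
Panel 5-6: Δb = 0.7 m, d̄ = (0.30+0.21)/2 = 0.255, v̄ = (0.47+0.42)/2 = 0.445 → q = 0.7×0.255×0.445 = 0.07943 m³/s
Panel 6-7: Δb = 0.8 m, d̄ = (0.21+0.12)/2 = 0.165, v̄ = (0.42+0.37)/2 = 0.395 → q = 0.8×0.165×0.395 = 0.05214 m³/s
Q = Σ q = 1.566 m³/s

1.57 m³/s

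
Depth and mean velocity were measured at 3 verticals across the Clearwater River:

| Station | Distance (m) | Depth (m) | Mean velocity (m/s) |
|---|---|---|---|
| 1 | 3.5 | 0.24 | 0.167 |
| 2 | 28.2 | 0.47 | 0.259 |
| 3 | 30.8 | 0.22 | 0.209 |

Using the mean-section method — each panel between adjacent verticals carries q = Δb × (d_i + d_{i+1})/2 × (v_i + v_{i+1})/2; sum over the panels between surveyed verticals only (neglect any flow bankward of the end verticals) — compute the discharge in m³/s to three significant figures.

Panel 1-2: Δb = 24.7 m, d̄ = (0.24+0.47)/2 = 0.355, v̄ = (0.167+0.259)/2 = 0.213 → q = 24.7×0.355×0.213 = 1.868 m³/s
Panel 2-3: Δb = 2.6 m, d̄ = (0.47+0.22)/2 = 0.345, v̄ = (0.259+0.209)/2 = 0.234 → q = 2.6×0.345×0.234 = 0.2099 m³/s
Q = Σ q = 2.078 m³/s

2.08 m³/s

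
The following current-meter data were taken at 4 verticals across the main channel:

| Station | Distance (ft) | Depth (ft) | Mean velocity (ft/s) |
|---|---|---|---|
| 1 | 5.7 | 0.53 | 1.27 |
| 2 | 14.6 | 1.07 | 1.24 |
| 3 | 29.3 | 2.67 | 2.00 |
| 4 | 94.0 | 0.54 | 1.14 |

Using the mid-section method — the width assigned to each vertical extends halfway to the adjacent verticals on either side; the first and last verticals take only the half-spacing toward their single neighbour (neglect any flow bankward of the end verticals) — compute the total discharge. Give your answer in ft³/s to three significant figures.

251 ft³/s

w_1 = (14.6 − 5.7)/2 = 4.45 ft; q_1 = 1.27 × 0.53 × 4.45 = 2.995 ft³/s
w_2 = (29.3 − 5.7)/2 = 11.8 ft; q_2 = 1.24 × 1.07 × 11.8 = 15.66 ft³/s
w_3 = (94.0 − 14.6)/2 = 39.7 ft; q_3 = 2.00 × 2.67 × 39.7 = 212.0 ft³/s
w_4 = (94.0 − 29.3)/2 = 32.35 ft; q_4 = 1.14 × 0.54 × 32.35 = 19.91 ft³/s
Q = Σ qᵢ = 250.6 ft³/s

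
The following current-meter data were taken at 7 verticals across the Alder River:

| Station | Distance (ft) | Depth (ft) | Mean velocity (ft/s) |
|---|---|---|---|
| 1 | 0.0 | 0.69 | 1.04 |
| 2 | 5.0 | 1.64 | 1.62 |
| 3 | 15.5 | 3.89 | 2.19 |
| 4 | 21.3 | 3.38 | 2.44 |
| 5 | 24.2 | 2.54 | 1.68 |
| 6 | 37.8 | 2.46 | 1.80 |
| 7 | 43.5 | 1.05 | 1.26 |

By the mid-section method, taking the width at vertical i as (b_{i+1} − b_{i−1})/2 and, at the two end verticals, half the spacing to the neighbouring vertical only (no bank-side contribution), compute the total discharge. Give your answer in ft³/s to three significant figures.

209 ft³/s

w_1 = (5.0 − 0.0)/2 = 2.5 ft; q_1 = 1.04 × 0.69 × 2.5 = 1.794 ft³/s
w_2 = (15.5 − 0.0)/2 = 7.75 ft; q_2 = 1.62 × 1.64 × 7.75 = 20.59 ft³/s
w_3 = (21.3 − 5.0)/2 = 8.15 ft; q_3 = 2.19 × 3.89 × 8.15 = 69.43 ft³/s
w_4 = (24.2 − 15.5)/2 = 4.35 ft; q_4 = 2.44 × 3.38 × 4.35 = 35.88 ft³/s
w_5 = (37.8 − 21.3)/2 = 8.25 ft; q_5 = 1.68 × 2.54 × 8.25 = 35.20 ft³/s
w_6 = (43.5 − 24.2)/2 = 9.65 ft; q_6 = 1.80 × 2.46 × 9.65 = 42.73 ft³/s
w_7 = (43.5 − 37.8)/2 = 2.85 ft; q_7 = 1.26 × 1.05 × 2.85 = 3.771 ft³/s
Q = Σ qᵢ = 209.4 ft³/s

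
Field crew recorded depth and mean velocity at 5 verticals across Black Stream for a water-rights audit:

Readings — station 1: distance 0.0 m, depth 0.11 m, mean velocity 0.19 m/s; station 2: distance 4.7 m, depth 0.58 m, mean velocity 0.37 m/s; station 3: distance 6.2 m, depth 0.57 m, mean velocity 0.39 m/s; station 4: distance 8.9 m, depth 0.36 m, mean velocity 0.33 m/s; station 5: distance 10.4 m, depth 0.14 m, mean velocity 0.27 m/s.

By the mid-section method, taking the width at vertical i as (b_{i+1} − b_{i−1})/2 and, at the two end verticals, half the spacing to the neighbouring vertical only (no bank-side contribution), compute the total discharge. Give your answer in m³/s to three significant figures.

1.46 m³/s

w_1 = (4.7 − 0.0)/2 = 2.35 m; q_1 = 0.19 × 0.11 × 2.35 = 0.04912 m³/s
w_2 = (6.2 − 0.0)/2 = 3.1 m; q_2 = 0.37 × 0.58 × 3.1 = 0.6653 m³/s
w_3 = (8.9 − 4.7)/2 = 2.1 m; q_3 = 0.39 × 0.57 × 2.1 = 0.4668 m³/s
w_4 = (10.4 − 6.2)/2 = 2.1 m; q_4 = 0.33 × 0.36 × 2.1 = 0.2495 m³/s
w_5 = (10.4 − 8.9)/2 = 0.75 m; q_5 = 0.27 × 0.14 × 0.75 = 0.02835 m³/s
Q = Σ qᵢ = 1.459 m³/s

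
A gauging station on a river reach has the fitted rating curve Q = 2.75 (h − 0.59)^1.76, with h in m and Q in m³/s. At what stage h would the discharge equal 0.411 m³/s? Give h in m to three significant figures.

0.930 m

h − h₀ = (Q/C)^(1/b) = (0.411/2.75)^(1/1.76) = 0.3396 m
h = 0.59 + 0.3396 = 0.9296 m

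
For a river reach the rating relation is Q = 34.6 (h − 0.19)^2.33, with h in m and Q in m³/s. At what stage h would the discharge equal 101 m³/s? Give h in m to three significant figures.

h − h₀ = (Q/C)^(1/b) = (101/34.6)^(1/2.33) = 1.584 m
h = 0.19 + 1.584 = 1.774 m

1.77 m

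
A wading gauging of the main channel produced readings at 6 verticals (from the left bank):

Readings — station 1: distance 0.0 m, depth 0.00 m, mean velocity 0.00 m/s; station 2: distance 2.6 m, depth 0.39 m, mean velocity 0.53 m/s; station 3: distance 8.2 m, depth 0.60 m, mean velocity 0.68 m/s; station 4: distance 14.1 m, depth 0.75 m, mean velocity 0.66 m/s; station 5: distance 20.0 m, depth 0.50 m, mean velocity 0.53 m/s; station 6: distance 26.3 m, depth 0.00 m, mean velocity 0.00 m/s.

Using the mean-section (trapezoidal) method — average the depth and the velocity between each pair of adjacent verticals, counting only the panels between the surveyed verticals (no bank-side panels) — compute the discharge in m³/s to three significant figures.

7.09 m³/s

Panel 1-2: Δb = 2.6 m, d̄ = (0.00+0.39)/2 = 0.195, v̄ = (0.00+0.53)/2 = 0.265 → q = 2.6×0.195×0.265 = 0.1344 m³/s
Panel 2-3: Δb = 5.6 m, d̄ = (0.39+0.60)/2 = 0.495, v̄ = (0.53+0.68)/2 = 0.605 → q = 5.6×0.495×0.605 = 1.677 m³/s
Panel 3-4: Δb = 5.9 m, d̄ = (0.60+0.75)/2 = 0.675, v̄ = (0.68+0.66)/2 = 0.67 → q = 5.9×0.675×0.67 = 2.668 m³/s
Panel 4-5: Δb = 5.9 m, d̄ = (0.75+0.50)/2 = 0.625, v̄ = (0.66+0.53)/2 = 0.595 → q = 5.9×0.625×0.595 = 2.194 m³/s
Panel 5-6: Δb = 6.3 m, d̄ = (0.50+0.00)/2 = 0.25, v̄ = (0.53+0.00)/2 = 0.265 → q = 6.3×0.25×0.265 = 0.4174 m³/s
Q = Σ q = 7.091 m³/s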